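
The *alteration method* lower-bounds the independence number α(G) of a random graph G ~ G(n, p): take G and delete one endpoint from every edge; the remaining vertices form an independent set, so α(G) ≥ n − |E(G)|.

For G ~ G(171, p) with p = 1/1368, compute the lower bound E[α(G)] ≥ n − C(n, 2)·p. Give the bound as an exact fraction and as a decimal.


E[|E(G)|] = C(171, 2)·p = 14535 · (1/1368) = 85/8.
E[α(G)] ≥ n − E[|E(G)|] = 171 − 85/8 = 1283/8.
Numerically: ≈ 160.375000.
(This is only a lower bound; the true E[α(G)] may be larger.)

E[α(G)] ≥ 1283/8 ≈ 160.375000.


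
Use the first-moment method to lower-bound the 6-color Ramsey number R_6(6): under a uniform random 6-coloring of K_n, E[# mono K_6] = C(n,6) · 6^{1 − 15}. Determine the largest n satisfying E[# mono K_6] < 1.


We need C(n, 6) · 6^{1 − 15} < 1, i.e. C(n, 6) < 6^{15 − 1} = 78364164096.
Check values of n near the boundary:
  n = 195: C(195, 6) = 70656049360; 70656049360 < 78364164096? YES
  n = 196: C(196, 6) = 72887293024; 72887293024 < 78364164096? YES
  n = 197: C(197, 6) = 75176946208; 75176946208 < 78364164096? YES
  n = 198: C(198, 6) = 77526225777; 77526225777 < 78364164096? YES
  n = 199: C(199, 6) = 79936367511; 79936367511 < 78364164096? NO
The largest n with C(n, 6) < 78364164096 is n = 198 (where E[X] = 25842075259/26121388032 ≈ 0.9893071). Hence R_6(6) > 198, i.e. R_6(6) ≥ 199.

Largest n = 198; hence R_6(6) > 198.


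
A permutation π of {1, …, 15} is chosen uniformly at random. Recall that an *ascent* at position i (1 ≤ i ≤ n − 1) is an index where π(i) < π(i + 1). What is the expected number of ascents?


Write X = Σ X_I over i = 1, …, 14, with X_I the indicator of one ascent.
There are 14 indicators.
For each fixed i, the pair (π(i), π(i+1)) is a uniformly random ordered pair of distinct values from {1, …, 15}; by symmetry P[π(i) < π(i+1)] = 1/2.
By linearity: E[X] = 14 · (1/2) = (15 − 1) · (1/2) = 7 ≈ 7.000.

E[X] = 7 = 7.000.


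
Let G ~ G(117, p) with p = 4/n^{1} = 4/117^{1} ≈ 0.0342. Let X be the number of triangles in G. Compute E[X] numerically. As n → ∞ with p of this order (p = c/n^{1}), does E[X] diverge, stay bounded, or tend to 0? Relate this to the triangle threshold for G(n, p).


Number of potential triangles: C(117, 3) = 260130.
Each occurs with probability p³ ≈ (0.0342)³ ≈ 3.99597e-05.
By linearity: E[X] = C(117, 3)·p³ ≈ 260130 · 3.99597e-05 ≈ 10.395.
Here α = 1, so p = 4/n is exactly at the triangle threshold p ~ 1/n. Asymptotically E[X] → c³/6 = 4³/6 = 32/3 ≈ 10.667, a bounded constant. In this regime the triangle count is asymptotically Poisson(c³/6).

E[X] ≈ 10.395; in regime p = Θ(1/n^{1}) E[X] stays bounded (at the triangle threshold p ~ 1/n).


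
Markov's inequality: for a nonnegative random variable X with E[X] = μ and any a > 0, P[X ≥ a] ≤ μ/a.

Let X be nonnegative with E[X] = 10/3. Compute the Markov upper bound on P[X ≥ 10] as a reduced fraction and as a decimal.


μ = E[X] = 10/3, a = 10.
Markov: P[X ≥ 10] ≤ μ/a = (10/3)/10 = 1/3.
Numerically: ≈ 0.33333.
(Since a = 10 > μ = 3.33333, the bound 1/3 is < 1 and informative.)

P[X ≥ 10] ≤ 1/3 ≈ 0.33333.


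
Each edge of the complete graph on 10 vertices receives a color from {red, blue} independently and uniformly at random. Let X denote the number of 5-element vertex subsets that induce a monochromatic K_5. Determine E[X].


Let X = Σ_S X_S over the C(10, 5) = 252 subsets S of size 5, where X_S = 1 if the K_5 on S is monochromatic.
For a fixed S, the K_5 on S has C(5, 2) = 10 edges. P[all 10 edges red] = (1/2)^10, and likewise for blue, so P[monochromatic] = 2·(1/2)^10 = 2^{1 − 10} = 1/512.
By linearity of expectation: E[X] = C(10, 5) · 2^{1 − 10} = 252 · 1/512 = 63/128.
Numerically: E[X] ≈ 0.4922.

E[X] = C(10,5)·2^(1−C(5,2)) = 63/128 ≈ 0.4922.


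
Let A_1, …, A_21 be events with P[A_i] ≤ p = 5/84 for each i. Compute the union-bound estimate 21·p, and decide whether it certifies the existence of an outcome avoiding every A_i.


Union bound: P[∪_{i=1}^{21} A_i] ≤ Σ_i P[A_i] ≤ 21·p = 21·(5/84) = 5/4.
Numerically: 5/4 ≈ 1.250.
Is 5/4 < 1? NO.
Since the bound 5/4 is ≥ 1, the union bound is uninformative here; it does NOT by itself certify existence.

21·p = 5/4 ≈ 1.250; existence NOT certified by the union bound.


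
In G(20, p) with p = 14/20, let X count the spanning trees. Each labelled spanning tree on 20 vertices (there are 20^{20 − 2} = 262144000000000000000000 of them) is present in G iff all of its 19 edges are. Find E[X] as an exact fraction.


K_20 has 20^{20 − 2} = 262144000000000000000000 labelled spanning trees.
For each such spanning tree H, let X_H = 1 if all 19 edges of H are present in G. Then P[X_H = 1] = p^{19} = (7/10)^{19} = 11398895185373143/10000000000000000000.
By linearity of expectation: E[X] = Σ_H E[X_H] = 262144000000000000000000 · p^{19} = 262144000000000000000000 · 11398895185373143/10000000000000000000 = 1494075989737228599296/5.
Numerically: E[X] ≈ 2.9882e+20.

E[X] = 262144000000000000000000 · (7/10)^{19} = 1494075989737228599296/5 ≈ 2.9882e+20.


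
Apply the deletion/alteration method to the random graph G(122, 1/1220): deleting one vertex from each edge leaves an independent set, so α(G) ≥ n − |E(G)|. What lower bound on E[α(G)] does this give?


E[|E(G)|] = C(122, 2)·p = 7381 · (1/1220) = 121/20.
E[α(G)] ≥ n − E[|E(G)|] = 122 − 121/20 = 2319/20.
Numerically: ≈ 115.950.
(This is only a lower bound; the true E[α(G)] may be larger.)

E[α(G)] ≥ 2319/20 ≈ 115.950.


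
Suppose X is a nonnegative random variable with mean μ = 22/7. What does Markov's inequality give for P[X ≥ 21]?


μ = E[X] = 22/7, a = 21.
Markov: P[X ≥ 21] ≤ μ/a = (22/7)/21 = 22/147.
Numerically: ≈ 0.150.
(Since a = 21 > μ = 3.143, the bound 22/147 is < 1 and informative.)

P[X ≥ 21] ≤ 22/147 ≈ 0.150.


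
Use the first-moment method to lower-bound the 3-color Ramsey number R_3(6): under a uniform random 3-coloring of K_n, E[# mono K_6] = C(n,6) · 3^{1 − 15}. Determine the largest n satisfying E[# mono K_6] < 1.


We need C(n, 6) · 3^{1 − 15} < 1, i.e. C(n, 6) < 3^{15 − 1} = 4782969.
Check values of n near the boundary:
  n = 38: C(38, 6) = 2760681; 2760681 < 4782969? YES
  n = 39: C(39, 6) = 3262623; 3262623 < 4782969? YES
  n = 40: C(40, 6) = 3838380; 3838380 < 4782969? YES
  n = 41: C(41, 6) = 4496388; 4496388 < 4782969? YES
  n = 42: C(42, 6) = 5245786; 5245786 < 4782969? NO
  n = 43: C(43, 6) = 6096454; 6096454 < 4782969? NO
  n = 44: C(44, 6) = 7059052; 7059052 < 4782969? NO
The largest n with C(n, 6) < 4782969 is n = 41 (where E[X] = 1498796/1594323 ≈ 0.9401). Hence R_3(6) > 41, i.e. R_3(6) ≥ 42.

Largest n = 41; hence R_3(6) > 41.


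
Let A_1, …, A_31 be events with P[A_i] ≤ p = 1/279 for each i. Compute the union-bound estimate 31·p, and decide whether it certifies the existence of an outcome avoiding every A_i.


Union bound: P[∪_{i=1}^{31} A_i] ≤ Σ_i P[A_i] ≤ 31·p = 31·(1/279) = 1/9.
Numerically: 1/9 ≈ 0.1111.
Is 1/9 < 1? YES.
Since P[∪ A_i] ≤ 1/9 < 1, the complement has P[∩ A_i^c] ≥ 1 − 1/9 = 8/9 > 0, so some outcome avoids every A_i.

31·p = 1/9 ≈ 0.1111; existence CERTIFIED by the union bound.


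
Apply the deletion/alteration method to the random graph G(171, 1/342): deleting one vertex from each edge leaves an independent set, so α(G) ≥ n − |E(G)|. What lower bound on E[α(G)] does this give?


E[|E(G)|] = C(171, 2)·p = 14535 · (1/342) = 85/2.
E[α(G)] ≥ n − E[|E(G)|] = 171 − 85/2 = 257/2.
Numerically: ≈ 128.5000.
(This is only a lower bound; the true E[α(G)] may be larger.)

E[α(G)] ≥ 257/2 ≈ 128.5000.


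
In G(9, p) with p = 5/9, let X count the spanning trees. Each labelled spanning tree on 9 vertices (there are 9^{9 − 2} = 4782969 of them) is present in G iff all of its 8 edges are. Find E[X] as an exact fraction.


K_9 has 9^{9 − 2} = 4782969 labelled spanning trees.
For each such spanning tree H, let X_H = 1 if all 8 edges of H are present in G. Then P[X_H = 1] = p^{8} = (5/9)^{8} = 390625/43046721.
By linearity of expectation: E[X] = Σ_H E[X_H] = 4782969 · p^{8} = 4782969 · 390625/43046721 = 390625/9.
Numerically: E[X] ≈ 43403.

E[X] = 4782969 · (5/9)^{8} = 390625/9 ≈ 43403.


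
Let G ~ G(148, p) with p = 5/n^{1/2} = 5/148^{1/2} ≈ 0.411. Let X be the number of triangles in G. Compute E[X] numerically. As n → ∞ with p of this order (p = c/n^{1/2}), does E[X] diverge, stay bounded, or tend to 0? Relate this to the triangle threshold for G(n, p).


Number of potential triangles: C(148, 3) = 529396.
Each occurs with probability p³ ≈ (0.411)³ ≈ 6.9425248e-02.
By linearity: E[X] = C(148, 3)·p³ ≈ 529396 · 6.9425248e-02 ≈ 36753.44860.
Since α = 1/2 < 1, p = c/n^{1/2} ≫ 1/n is above the triangle threshold p ~ 1/n. Asymptotically E[X] ~ (c³/6)·n^{3(1−α)} = (5³/6)·n^{1.5} → ∞; triangles are abundant w.h.p.

E[X] ≈ 36753.44860; in regime p = Θ(1/n^{1/2}) E[X] diverges (above the triangle threshold p ~ 1/n).


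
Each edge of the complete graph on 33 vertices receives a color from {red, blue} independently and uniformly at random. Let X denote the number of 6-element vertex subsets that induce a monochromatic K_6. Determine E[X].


Let X = Σ_S X_S over the C(33, 6) = 1107568 subsets S of size 6, where X_S = 1 if the K_6 on S is monochromatic.
For a fixed S, the K_6 on S has C(6, 2) = 15 edges. P[all 15 edges red] = (1/2)^15, and likewise for blue, so P[monochromatic] = 2·(1/2)^15 = 2^{1 − 15} = 1/16384.
By linearity of expectation: E[X] = C(33, 6) · 2^{1 − 15} = 1107568 · 1/16384 = 69223/1024.
Numerically: E[X] ≈ 67.600586.

E[X] = C(33,6)·2^(1−C(6,2)) = 69223/1024 ≈ 67.600586.


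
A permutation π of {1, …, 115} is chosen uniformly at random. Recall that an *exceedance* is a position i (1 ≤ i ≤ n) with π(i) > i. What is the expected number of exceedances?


Write X = Σ_{i=1}^{115} X_i, where X_i = 1_{π(i) > i}.
For each fixed i, π(i) is uniform over {1, …, 115} (marginal of a uniform permutation), so P[π(i) > i] = (n − i)/n. Summing: Σ_{i=1}^{115} (n − i)/n = (0 + 1 + … + 114)/115 = 115(115 − 1)/(2·115) = (115 − 1)/2.
Hence E[X] = Σ_{i=1}^{115} (115 − i)/115 = 57 ≈ 57.0000.

E[X] = 57 = 57.0000.


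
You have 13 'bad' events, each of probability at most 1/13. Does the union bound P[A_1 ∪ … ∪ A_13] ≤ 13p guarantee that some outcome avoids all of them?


Union bound: P[∪_{i=1}^{13} A_i] ≤ Σ_i P[A_i] ≤ 13·p = 13·(1/13) = 1.
Numerically: 1 ≈ 1.00000.
Is 1 < 1? NO.
Since the bound 1 is ≥ 1, the union bound is uninformative here; it does NOT by itself certify existence.

13·p = 1 ≈ 1.00000; existence NOT certified by the union bound.


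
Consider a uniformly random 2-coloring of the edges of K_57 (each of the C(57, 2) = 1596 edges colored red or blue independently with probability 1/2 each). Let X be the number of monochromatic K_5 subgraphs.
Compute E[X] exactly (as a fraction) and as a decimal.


Let X = Σ_S X_S over the C(57, 5) = 4187106 subsets S of size 5, where X_S = 1 if the K_5 on S is monochromatic.
For a fixed S, the K_5 on S has C(5, 2) = 10 edges. P[all 10 edges red] = (1/2)^10, and likewise for blue, so P[monochromatic] = 2·(1/2)^10 = 2^{1 − 10} = 1/512.
By linearity of expectation: E[X] = C(57, 5) · 2^{1 − 10} = 4187106 · 1/512 = 2093553/256.
Numerically: E[X] ≈ 8177.941406.

E[X] = C(57,5)·2^(1−C(5,2)) = 2093553/256 ≈ 8177.941406.


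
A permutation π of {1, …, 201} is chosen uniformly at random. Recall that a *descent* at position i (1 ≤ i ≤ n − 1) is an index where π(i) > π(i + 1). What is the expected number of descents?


Write X = Σ X_I over i = 1, …, 200, with X_I the indicator of one descent.
There are 200 indicators.
For each fixed i, the pair (π(i), π(i+1)) is a uniformly random ordered pair of distinct values from {1, …, 201}; by symmetry P[π(i) > π(i+1)] = 1/2.
By linearity: E[X] = 200 · (1/2) = (201 − 1) · (1/2) = 100 ≈ 100.0000.

E[X] = 100 = 100.0000.


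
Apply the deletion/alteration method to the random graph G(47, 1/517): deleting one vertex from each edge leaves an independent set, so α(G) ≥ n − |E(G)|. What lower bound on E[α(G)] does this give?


E[|E(G)|] = C(47, 2)·p = 1081 · (1/517) = 23/11.
E[α(G)] ≥ n − E[|E(G)|] = 47 − 23/11 = 494/11.
Numerically: ≈ 44.909091.
(This is only a lower bound; the true E[α(G)] may be larger.)

E[α(G)] ≥ 494/11 ≈ 44.909091.


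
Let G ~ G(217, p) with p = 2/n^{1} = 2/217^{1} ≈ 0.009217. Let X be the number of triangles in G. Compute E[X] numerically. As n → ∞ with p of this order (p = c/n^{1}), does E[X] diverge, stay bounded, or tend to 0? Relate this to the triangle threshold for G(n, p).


Number of potential triangles: C(217, 3) = 1679580.
Each occurs with probability p³ ≈ (0.009217)³ ≈ 7.829081e-07.
By linearity: E[X] = C(217, 3)·p³ ≈ 1679580 · 7.829081e-07 ≈ 1.3150.
Here α = 1, so p = 2/n is exactly at the triangle threshold p ~ 1/n. Asymptotically E[X] → c³/6 = 2³/6 = 4/3 ≈ 1.3333, a bounded constant. In this regime the triangle count is asymptotically Poisson(c³/6).

E[X] ≈ 1.3150; in regime p = Θ(1/n^{1}) E[X] stays bounded (at the triangle threshold p ~ 1/n).


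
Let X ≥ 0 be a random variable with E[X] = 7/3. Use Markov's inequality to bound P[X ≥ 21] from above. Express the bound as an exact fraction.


μ = E[X] = 7/3, a = 21.
Markov: P[X ≥ 21] ≤ μ/a = (7/3)/21 = 1/9.
Numerically: ≈ 0.111.
(Since a = 21 > μ = 2.333, the bound 1/9 is < 1 and informative.)

P[X ≥ 21] ≤ 1/9 ≈ 0.111.


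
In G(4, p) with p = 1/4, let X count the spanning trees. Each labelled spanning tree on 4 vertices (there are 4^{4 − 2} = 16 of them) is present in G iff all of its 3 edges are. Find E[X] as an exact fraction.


K_4 has 4^{4 − 2} = 16 labelled spanning trees.
For each such spanning tree H, let X_H = 1 if all 3 edges of H are present in G. Then P[X_H = 1] = p^{3} = (1/4)^{3} = 1/64.
By linearity: E[X] = Σ_H E[X_H] = 16 · p^{3} = 16 · 1/64 = 1/4.
Numerically: E[X] ≈ 0.25.

E[X] = 16 · (1/4)^{3} = 1/4 ≈ 0.25.


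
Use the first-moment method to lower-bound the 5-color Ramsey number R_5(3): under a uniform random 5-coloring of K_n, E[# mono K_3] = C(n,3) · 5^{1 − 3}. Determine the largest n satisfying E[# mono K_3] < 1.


We need C(n, 3) · 5^{1 − 3} < 1, i.e. C(n, 3) < 5^{3 − 1} = 25.
Check values of n near the boundary:
  n = 4: C(4, 3) = 4; 4 < 25? YES
  n = 5: C(5, 3) = 10; 10 < 25? YES
  n = 6: C(6, 3) = 20; 20 < 25? YES
  n = 7: C(7, 3) = 35; 35 < 25? NO
The largest n with C(n, 3) < 25 is n = 6 (where E[X] = 4/5 ≈ 0.8000000). Hence R_5(3) > 6, i.e. R_5(3) ≥ 7.

Largest n = 6; hence R_5(3) > 6.


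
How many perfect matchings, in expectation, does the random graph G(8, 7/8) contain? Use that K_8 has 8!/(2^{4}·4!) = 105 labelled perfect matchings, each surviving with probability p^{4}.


K_8 has 8!/(2^{4}·4!) = 105 labelled perfect matchings.
For each such perfect matching H, let X_H = 1 if all 4 edges of H are present in G. Then P[X_H = 1] = p^{4} = (7/8)^{4} = 2401/4096.
By linearity of expectation: E[X] = Σ_H E[X_H] = 105 · p^{4} = 105 · 2401/4096 = 252105/4096.
Numerically: E[X] ≈ 61.5.

E[X] = 105 · (7/8)^{4} = 252105/4096 ≈ 61.5.


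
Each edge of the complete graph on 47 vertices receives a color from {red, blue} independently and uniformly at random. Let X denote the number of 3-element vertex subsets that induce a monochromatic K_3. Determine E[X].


Let X = Σ_S X_S over the C(47, 3) = 16215 subsets S of size 3, where X_S = 1 if the K_3 on S is monochromatic.
For a fixed S, the K_3 on S has C(3, 2) = 3 edges. P[all 3 edges red] = (1/2)^3, and likewise for blue, so P[monochromatic] = 2·(1/2)^3 = 2^{1 − 3} = 1/4.
Summing: E[X] = C(47, 3) · 2^{1 − 3} = 16215 · 1/4 = 16215/4.
Numerically: E[X] ≈ 4053.7500.

E[X] = C(47,3)·2^(1−C(3,2)) = 16215/4 ≈ 4053.7500.


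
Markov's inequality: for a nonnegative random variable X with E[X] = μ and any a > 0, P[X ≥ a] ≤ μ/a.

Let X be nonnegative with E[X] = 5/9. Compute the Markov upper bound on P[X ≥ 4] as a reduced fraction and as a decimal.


μ = E[X] = 5/9, a = 4.
Markov: P[X ≥ 4] ≤ μ/a = (5/9)/4 = 5/36.
Numerically: ≈ 0.138889.
(Since a = 4 > μ = 0.555556, the bound 5/36 is < 1 and informative.)

P[X ≥ 4] ≤ 5/36 ≈ 0.138889.


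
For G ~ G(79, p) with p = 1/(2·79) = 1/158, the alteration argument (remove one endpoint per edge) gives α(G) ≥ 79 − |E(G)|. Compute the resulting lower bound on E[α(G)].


E[|E(G)|] = C(79, 2)·p = 3081 · (1/158) = 39/2.
E[α(G)] ≥ n − E[|E(G)|] = 79 − 39/2 = 119/2.
Numerically: ≈ 59.50000.
(This is only a lower bound; the true E[α(G)] may be larger.)

E[α(G)] ≥ 119/2 ≈ 59.50000.


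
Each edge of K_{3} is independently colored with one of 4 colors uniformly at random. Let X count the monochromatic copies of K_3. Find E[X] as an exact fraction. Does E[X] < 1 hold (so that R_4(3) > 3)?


E[X] = C(3, 3) · 4^{1 − 3} = 1 · 4^{−2} = 1/16.
As a reduced fraction: E[X] = 1/16 ≈ 0.062500.
Is E[X] < 1? YES.
Since E[X] < 1, there exists a 4-coloring of K_{3} with no monochromatic K_3; hence R_4(3) > 3.

E[X] = 1/16 ≈ 0.062500; E[X] < 1, so R_4(3) > 3.


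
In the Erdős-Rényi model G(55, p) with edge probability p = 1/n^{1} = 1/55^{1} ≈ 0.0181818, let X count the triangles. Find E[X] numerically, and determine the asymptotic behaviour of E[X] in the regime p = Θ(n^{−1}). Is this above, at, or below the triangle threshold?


Number of potential triangles: C(55, 3) = 26235.
Each occurs with probability p³ ≈ (0.0181818)³ ≈ 6.01051841e-06.
By linearity: E[X] = C(55, 3)·p³ ≈ 26235 · 6.01051841e-06 ≈ 0.157686.
Here α = 1, so p = 1/n is exactly at the triangle threshold p ~ 1/n. Asymptotically E[X] → c³/6 = 1³/6 = 1/6 ≈ 0.166667, a bounded constant. In this regime the triangle count is asymptotically Poisson(c³/6).

E[X] ≈ 0.157686; in regime p = Θ(1/n^{1}) E[X] stays bounded (at the triangle threshold p ~ 1/n).


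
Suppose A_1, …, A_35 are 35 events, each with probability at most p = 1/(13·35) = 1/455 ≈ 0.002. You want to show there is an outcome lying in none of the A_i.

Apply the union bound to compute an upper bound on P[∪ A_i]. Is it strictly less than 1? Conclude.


Union bound: P[∪_{i=1}^{35} A_i] ≤ Σ_i P[A_i] ≤ 35·p = 35·(1/455) = 1/13.
Numerically: 1/13 ≈ 0.077.
Is 1/13 < 1? YES.
Since P[∪ A_i] ≤ 1/13 < 1, the complement has P[∩ A_i^c] ≥ 1 − 1/13 = 12/13 > 0, so some outcome avoids every A_i.

35·p = 1/13 ≈ 0.077; existence CERTIFIED by the union bound.


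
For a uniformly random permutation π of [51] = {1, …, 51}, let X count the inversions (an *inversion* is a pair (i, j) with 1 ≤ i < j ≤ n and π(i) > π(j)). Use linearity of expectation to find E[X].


Write X = Σ X_I over the C(51, 2) = 1275 pairs i < j, with X_I the indicator of one inversion.
There are 1275 indicators.
For each fixed pair i < j, the values π(i) and π(j) are two distinct elements of {1, …, 51} in uniformly random order; by symmetry P[π(i) > π(j)] = 1/2.
By linearity: E[X] = 1275 · (1/2) = C(51, 2) · (1/2) = 1275/2 = 1275/2 ≈ 637.5000.

E[X] = 1275/2 = 637.5000.


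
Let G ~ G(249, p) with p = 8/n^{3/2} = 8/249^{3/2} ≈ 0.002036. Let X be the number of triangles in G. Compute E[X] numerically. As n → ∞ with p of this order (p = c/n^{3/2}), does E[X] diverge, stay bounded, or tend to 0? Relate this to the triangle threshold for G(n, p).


Number of potential triangles: C(249, 3) = 2542124.
Each occurs with probability p³ ≈ (0.002036)³ ≈ 8.440592e-09.
By linearity: E[X] = C(249, 3)·p³ ≈ 2542124 · 8.440592e-09 ≈ 0.0215.
Since α = 3/2 > 1, p = c/n^{3/2} = o(1/n) is below the triangle threshold p ~ 1/n. Asymptotically E[X] ~ (c³/6)·n^{3(1−α)} = (8³/6)·n^{-1.5} → 0, so by Markov's inequality G has no triangles w.h.p.

E[X] ≈ 0.0215; in regime p = Θ(1/n^{3/2}) E[X] tends to 0 (below the triangle threshold p ~ 1/n).


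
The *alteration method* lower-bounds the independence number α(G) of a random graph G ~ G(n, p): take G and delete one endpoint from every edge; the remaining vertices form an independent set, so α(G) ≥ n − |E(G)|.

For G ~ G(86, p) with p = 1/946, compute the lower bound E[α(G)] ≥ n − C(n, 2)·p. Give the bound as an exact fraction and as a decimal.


E[|E(G)|] = C(86, 2)·p = 3655 · (1/946) = 85/22.
E[α(G)] ≥ n − E[|E(G)|] = 86 − 85/22 = 1807/22.
Numerically: ≈ 82.1364.
(This is only a lower bound; the true E[α(G)] may be larger.)

E[α(G)] ≥ 1807/22 ≈ 82.1364.


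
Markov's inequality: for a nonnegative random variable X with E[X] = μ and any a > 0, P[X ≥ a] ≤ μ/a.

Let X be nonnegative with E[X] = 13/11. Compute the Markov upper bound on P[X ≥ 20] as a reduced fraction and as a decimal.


μ = E[X] = 13/11, a = 20.
Markov: P[X ≥ 20] ≤ μ/a = (13/11)/20 = 13/220.
Numerically: ≈ 0.059.
(Since a = 20 > μ = 1.182, the bound 13/220 is < 1 and informative.)

P[X ≥ 20] ≤ 13/220 ≈ 0.059.


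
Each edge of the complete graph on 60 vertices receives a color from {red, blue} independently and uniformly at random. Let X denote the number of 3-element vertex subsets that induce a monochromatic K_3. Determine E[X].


Let X = Σ_S X_S over the C(60, 3) = 34220 subsets S of size 3, where X_S = 1 if the K_3 on S is monochromatic.
For a fixed S, the K_3 on S has C(3, 2) = 3 edges. P[all 3 edges red] = (1/2)^3, and likewise for blue, so P[monochromatic] = 2·(1/2)^3 = 2^{1 − 3} = 1/4.
By linearity: E[X] = C(60, 3) · 2^{1 − 3} = 34220 · 1/4 = 8555.
Numerically: E[X] ≈ 8555.000.

E[X] = C(60,3)·2^(1−C(3,2)) = 8555 ≈ 8555.000.


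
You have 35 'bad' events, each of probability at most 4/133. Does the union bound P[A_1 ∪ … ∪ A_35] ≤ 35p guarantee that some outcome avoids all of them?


Union bound: P[∪_{i=1}^{35} A_i] ≤ Σ_i P[A_i] ≤ 35·p = 35·(4/133) = 20/19.
Numerically: 20/19 ≈ 1.052632.
Is 20/19 < 1? NO.
Since the bound 20/19 is ≥ 1, the union bound is uninformative here; it does NOT by itself certify existence.

35·p = 20/19 ≈ 1.052632; existence NOT certified by the union bound.


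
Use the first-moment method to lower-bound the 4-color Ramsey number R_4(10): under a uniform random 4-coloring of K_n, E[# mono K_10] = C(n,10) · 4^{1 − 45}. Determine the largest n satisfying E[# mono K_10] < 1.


We need C(n, 10) · 4^{1 − 45} < 1, i.e. C(n, 10) < 4^{45 − 1} = 309485009821345068724781056.
Check values of n near the boundary:
  n = 2022: C(2022, 10) = 307870445231474093395937796; 307870445231474093395937796 < 309485009821345068724781056? YES
  n = 2023: C(2023, 10) = 309399856285778485315440716; 309399856285778485315440716 < 309485009821345068724781056? YES
  n = 2024: C(2024, 10) = 310936101848269937576192656; 310936101848269937576192656 < 309485009821345068724781056? NO
  n = 2025: C(2025, 10) = 312479209053472269772600560; 312479209053472269772600560 < 309485009821345068724781056? NO
  n = 2026: C(2026, 10) = 314029205130126398094885285; 314029205130126398094885285 < 309485009821345068724781056? NO
The largest n with C(n, 10) < 309485009821345068724781056 is n = 2023 (where E[X] = 77349964071444621328860179/77371252455336267181195264 ≈ 0.999725). Hence R_4(10) > 2023, i.e. R_4(10) ≥ 2024.

Largest n = 2023; hence R_4(10) > 2023.


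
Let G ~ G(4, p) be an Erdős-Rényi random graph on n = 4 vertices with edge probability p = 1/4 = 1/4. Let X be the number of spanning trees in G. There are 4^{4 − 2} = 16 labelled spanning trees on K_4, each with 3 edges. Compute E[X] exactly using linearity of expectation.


K_4 has 4^{4 − 2} = 16 labelled spanning trees.
For each such spanning tree H, let X_H = 1 if all 3 edges of H are present in G. Then P[X_H = 1] = p^{3} = (1/4)^{3} = 1/64.
Summing the indicators: E[X] = Σ_H E[X_H] = 16 · p^{3} = 16 · 1/64 = 1/4.
Numerically: E[X] ≈ 0.25.

E[X] = 16 · (1/4)^{3} = 1/4 ≈ 0.25.


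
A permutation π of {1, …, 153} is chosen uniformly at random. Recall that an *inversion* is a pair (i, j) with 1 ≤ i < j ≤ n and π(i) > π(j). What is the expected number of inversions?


Write X = Σ X_I over the C(153, 2) = 11628 pairs i < j, with X_I the indicator of one inversion.
There are 11628 indicators.
For each fixed pair i < j, the values π(i) and π(j) are two distinct elements of {1, …, 153} in uniformly random order; by symmetry P[π(i) > π(j)] = 1/2.
By linearity: E[X] = 11628 · (1/2) = C(153, 2) · (1/2) = 11628/2 = 5814 ≈ 5814.00000.

E[X] = 5814 = 5814.00000.


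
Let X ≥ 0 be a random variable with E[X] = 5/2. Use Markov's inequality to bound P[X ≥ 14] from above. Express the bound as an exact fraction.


μ = E[X] = 5/2, a = 14.
Markov: P[X ≥ 14] ≤ μ/a = (5/2)/14 = 5/28.
Numerically: ≈ 0.17857.
(Since a = 14 > μ = 2.50000, the bound 5/28 is < 1 and informative.)

P[X ≥ 14] ≤ 5/28 ≈ 0.17857.


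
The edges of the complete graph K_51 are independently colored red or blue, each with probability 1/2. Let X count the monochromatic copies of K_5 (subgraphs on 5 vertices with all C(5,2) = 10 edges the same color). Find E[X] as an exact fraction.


Let X = Σ_S X_S over the C(51, 5) = 2349060 subsets S of size 5, where X_S = 1 if the K_5 on S is monochromatic.
For a fixed S, the K_5 on S has C(5, 2) = 10 edges. P[all 10 edges red] = (1/2)^10, and likewise for blue, so P[monochromatic] = 2·(1/2)^10 = 2^{1 − 10} = 1/512.
By linearity: E[X] = C(51, 5) · 2^{1 − 10} = 2349060 · 1/512 = 587265/128.
Numerically: E[X] ≈ 4588.00781.

E[X] = C(51,5)·2^(1−C(5,2)) = 587265/128 ≈ 4588.00781.


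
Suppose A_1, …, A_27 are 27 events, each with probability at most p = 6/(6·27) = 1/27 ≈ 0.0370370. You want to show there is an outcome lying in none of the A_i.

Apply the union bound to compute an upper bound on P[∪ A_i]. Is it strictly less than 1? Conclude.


Union bound: P[∪_{i=1}^{27} A_i] ≤ Σ_i P[A_i] ≤ 27·p = 27·(1/27) = 1.
Numerically: 1 ≈ 1.0000000.
Is 1 < 1? NO.
Since the bound 1 is ≥ 1, the union bound is uninformative here; it does NOT by itself certify existence.

27·p = 1 ≈ 1.0000000; existence NOT certified by the union bound.


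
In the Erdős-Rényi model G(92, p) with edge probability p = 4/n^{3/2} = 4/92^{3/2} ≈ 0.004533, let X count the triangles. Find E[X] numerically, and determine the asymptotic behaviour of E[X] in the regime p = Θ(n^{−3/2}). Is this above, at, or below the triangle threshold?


Number of potential triangles: C(92, 3) = 125580.
Each occurs with probability p³ ≈ (0.004533)³ ≈ 9.313968e-08.
By linearity: E[X] = C(92, 3)·p³ ≈ 125580 · 9.313968e-08 ≈ 0.0117.
Since α = 3/2 > 1, p = c/n^{3/2} = o(1/n) is below the triangle threshold p ~ 1/n. Asymptotically E[X] ~ (c³/6)·n^{3(1−α)} = (4³/6)·n^{-1.5} → 0, so by Markov's inequality G has no triangles w.h.p.

E[X] ≈ 0.0117; in regime p = Θ(1/n^{3/2}) E[X] tends to 0 (below the triangle threshold p ~ 1/n).


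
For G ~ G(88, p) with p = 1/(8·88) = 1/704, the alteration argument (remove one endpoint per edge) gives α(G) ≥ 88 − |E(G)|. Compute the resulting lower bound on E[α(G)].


E[|E(G)|] = C(88, 2)·p = 3828 · (1/704) = 87/16.
E[α(G)] ≥ n − E[|E(G)|] = 88 − 87/16 = 1321/16.
Numerically: ≈ 82.56250.
(This is only a lower bound; the true E[α(G)] may be larger.)

E[α(G)] ≥ 1321/16 ≈ 82.56250.


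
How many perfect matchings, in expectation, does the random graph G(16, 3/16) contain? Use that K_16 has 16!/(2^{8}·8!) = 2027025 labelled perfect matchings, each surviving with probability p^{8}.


K_16 has 16!/(2^{8}·8!) = 2027025 labelled perfect matchings.
For each such perfect matching H, let X_H = 1 if all 8 edges of H are present in G. Then P[X_H = 1] = p^{8} = (3/16)^{8} = 6561/4294967296.
By linearity of expectation: E[X] = Σ_H E[X_H] = 2027025 · p^{8} = 2027025 · 6561/4294967296 = 13299311025/4294967296.
Numerically: E[X] ≈ 3.09649.

E[X] = 2027025 · (3/16)^{8} = 13299311025/4294967296 ≈ 3.09649.


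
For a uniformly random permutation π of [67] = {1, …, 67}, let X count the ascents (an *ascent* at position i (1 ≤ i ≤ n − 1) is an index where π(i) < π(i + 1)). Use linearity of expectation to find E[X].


Write X = Σ X_I over i = 1, …, 66, with X_I the indicator of one ascent.
There are 66 indicators.
For each fixed i, the pair (π(i), π(i+1)) is a uniformly random ordered pair of distinct values from {1, …, 67}; by symmetry P[π(i) < π(i+1)] = 1/2.
By linearity: E[X] = 66 · (1/2) = (67 − 1) · (1/2) = 33 ≈ 33.00000.

E[X] = 33 = 33.00000.


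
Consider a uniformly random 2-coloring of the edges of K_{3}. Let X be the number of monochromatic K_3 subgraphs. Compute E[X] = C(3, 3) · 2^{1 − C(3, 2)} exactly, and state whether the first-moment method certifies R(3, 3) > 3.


E[X] = C(3, 3) · 2^{1 − 3} = 1 · 2^{−2} = 1/4.
As a reduced fraction: E[X] = 1/4 ≈ 0.2500.
Is E[X] < 1? YES.
Since E[X] < 1, there exists a 2-coloring of K_{3} with no monochromatic K_3; hence R(3, 3) > 3.

E[X] = 1/4 ≈ 0.2500; E[X] < 1, so R(3, 3) > 3.


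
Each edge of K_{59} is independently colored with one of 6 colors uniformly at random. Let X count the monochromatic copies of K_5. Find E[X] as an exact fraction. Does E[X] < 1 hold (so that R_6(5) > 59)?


E[X] = C(59, 5) · 6^{1 − 10} = 5006386 · 6^{−9} = 5006386/10077696.
As a reduced fraction: E[X] = 2503193/5038848 ≈ 0.4967788.
Is E[X] < 1? YES.
Since E[X] < 1, there exists a 6-coloring of K_{59} with no monochromatic K_5; hence R_6(5) > 59.

E[X] = 2503193/5038848 ≈ 0.4967788; E[X] < 1, so R_6(5) > 59.


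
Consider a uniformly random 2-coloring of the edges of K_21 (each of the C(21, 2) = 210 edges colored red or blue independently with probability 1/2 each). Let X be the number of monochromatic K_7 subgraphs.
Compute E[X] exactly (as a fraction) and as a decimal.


Let X = Σ_S X_S over the C(21, 7) = 116280 subsets S of size 7, where X_S = 1 if the K_7 on S is monochromatic.
For a fixed S, the K_7 on S has C(7, 2) = 21 edges. P[all 21 edges red] = (1/2)^21, and likewise for blue, so P[monochromatic] = 2·(1/2)^21 = 2^{1 − 21} = 1/1048576.
By linearity: E[X] = C(21, 7) · 2^{1 − 21} = 116280 · 1/1048576 = 14535/131072.
Numerically: E[X] ≈ 0.111.

E[X] = C(21,7)·2^(1−C(7,2)) = 14535/131072 ≈ 0.111.


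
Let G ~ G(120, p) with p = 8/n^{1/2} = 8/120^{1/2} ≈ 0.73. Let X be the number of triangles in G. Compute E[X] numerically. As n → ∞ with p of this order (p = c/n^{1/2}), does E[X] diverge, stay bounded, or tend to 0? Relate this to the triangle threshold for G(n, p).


Number of potential triangles: C(120, 3) = 280840.
Each occurs with probability p³ ≈ (0.73)³ ≈ 3.89492e-01.
By linearity: E[X] = C(120, 3)·p³ ≈ 280840 · 3.89492e-01 ≈ 109384.820.
Since α = 1/2 < 1, p = c/n^{1/2} ≫ 1/n is above the triangle threshold p ~ 1/n. Asymptotically E[X] ~ (c³/6)·n^{3(1−α)} = (8³/6)·n^{1.5} → ∞; triangles are abundant w.h.p.

E[X] ≈ 109384.820; in regime p = Θ(1/n^{1/2}) E[X] diverges (above the triangle threshold p ~ 1/n).


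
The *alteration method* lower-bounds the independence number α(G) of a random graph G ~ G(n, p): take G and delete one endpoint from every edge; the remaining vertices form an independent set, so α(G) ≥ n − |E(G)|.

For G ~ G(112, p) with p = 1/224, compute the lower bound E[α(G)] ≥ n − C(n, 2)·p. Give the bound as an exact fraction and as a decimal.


E[|E(G)|] = C(112, 2)·p = 6216 · (1/224) = 111/4.
E[α(G)] ≥ n − E[|E(G)|] = 112 − 111/4 = 337/4.
Numerically: ≈ 84.250000.
(This is only a lower bound; the true E[α(G)] may be larger.)

E[α(G)] ≥ 337/4 ≈ 84.250000.


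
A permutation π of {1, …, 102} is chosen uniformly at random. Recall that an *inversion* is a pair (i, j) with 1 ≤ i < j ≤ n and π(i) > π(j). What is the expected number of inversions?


Write X = Σ X_I over the C(102, 2) = 5151 pairs i < j, with X_I the indicator of one inversion.
There are 5151 indicators.
For each fixed pair i < j, the values π(i) and π(j) are two distinct elements of {1, …, 102} in uniformly random order; by symmetry P[π(i) > π(j)] = 1/2.
By linearity: E[X] = 5151 · (1/2) = C(102, 2) · (1/2) = 5151/2 = 5151/2 ≈ 2575.500.

E[X] = 5151/2 = 2575.500.


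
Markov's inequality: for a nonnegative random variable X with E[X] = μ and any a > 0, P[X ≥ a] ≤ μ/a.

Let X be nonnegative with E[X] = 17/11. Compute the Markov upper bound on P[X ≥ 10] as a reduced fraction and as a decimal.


μ = E[X] = 17/11, a = 10.
Markov: P[X ≥ 10] ≤ μ/a = (17/11)/10 = 17/110.
Numerically: ≈ 0.155.
(Since a = 10 > μ = 1.545, the bound 17/110 is < 1 and informative.)

P[X ≥ 10] ≤ 17/110 ≈ 0.155.


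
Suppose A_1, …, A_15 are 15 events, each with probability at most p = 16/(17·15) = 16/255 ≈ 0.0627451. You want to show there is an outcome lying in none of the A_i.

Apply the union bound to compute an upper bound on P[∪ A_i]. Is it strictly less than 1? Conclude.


Union bound: P[∪_{i=1}^{15} A_i] ≤ Σ_i P[A_i] ≤ 15·p = 15·(16/255) = 16/17.
Numerically: 16/17 ≈ 0.9411765.
Is 16/17 < 1? YES.
Since P[∪ A_i] ≤ 16/17 < 1, the complement has P[∩ A_i^c] ≥ 1 − 16/17 = 1/17 > 0, so some outcome avoids every A_i.

15·p = 16/17 ≈ 0.9411765; existence CERTIFIED by the union bound.


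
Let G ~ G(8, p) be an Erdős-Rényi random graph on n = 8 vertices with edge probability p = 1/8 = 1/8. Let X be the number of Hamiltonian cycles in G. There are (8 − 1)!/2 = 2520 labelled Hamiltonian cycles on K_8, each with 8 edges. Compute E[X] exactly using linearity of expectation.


K_8 has (8 − 1)!/2 = 2520 labelled Hamiltonian cycles.
For each such Hamiltonian cycle H, let X_H = 1 if all 8 edges of H are present in G. Then P[X_H = 1] = p^{8} = (1/8)^{8} = 1/16777216.
Summing the indicators: E[X] = Σ_H E[X_H] = 2520 · p^{8} = 2520 · 1/16777216 = 315/2097152.
Numerically: E[X] ≈ 0.0001502.

E[X] = 2520 · (1/8)^{8} = 315/2097152 ≈ 0.0001502.


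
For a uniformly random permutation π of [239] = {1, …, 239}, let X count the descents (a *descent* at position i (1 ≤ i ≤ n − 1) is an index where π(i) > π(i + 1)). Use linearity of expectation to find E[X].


Write X = Σ X_I over i = 1, …, 238, with X_I the indicator of one descent.
There are 238 indicators.
For each fixed i, the pair (π(i), π(i+1)) is a uniformly random ordered pair of distinct values from {1, …, 239}; by symmetry P[π(i) > π(i+1)] = 1/2.
By linearity: E[X] = 238 · (1/2) = (239 − 1) · (1/2) = 119 ≈ 119.000.

E[X] = 119 = 119.000.


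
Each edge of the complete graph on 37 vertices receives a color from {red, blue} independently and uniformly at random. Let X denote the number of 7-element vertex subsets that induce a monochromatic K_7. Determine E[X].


Let X = Σ_S X_S over the C(37, 7) = 10295472 subsets S of size 7, where X_S = 1 if the K_7 on S is monochromatic.
For a fixed S, the K_7 on S has C(7, 2) = 21 edges. P[all 21 edges red] = (1/2)^21, and likewise for blue, so P[monochromatic] = 2·(1/2)^21 = 2^{1 − 21} = 1/1048576.
By linearity: E[X] = C(37, 7) · 2^{1 − 21} = 10295472 · 1/1048576 = 643467/65536.
Numerically: E[X] ≈ 9.819.

E[X] = C(37,7)·2^(1−C(7,2)) = 643467/65536 ≈ 9.819.


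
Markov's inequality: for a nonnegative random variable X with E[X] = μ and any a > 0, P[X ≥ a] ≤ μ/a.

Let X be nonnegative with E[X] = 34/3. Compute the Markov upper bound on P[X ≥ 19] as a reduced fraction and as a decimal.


μ = E[X] = 34/3, a = 19.
Markov: P[X ≥ 19] ≤ μ/a = (34/3)/19 = 34/57.
Numerically: ≈ 0.5965.
(Since a = 19 > μ = 11.3333, the bound 34/57 is < 1 and informative.)

P[X ≥ 19] ≤ 34/57 ≈ 0.5965.


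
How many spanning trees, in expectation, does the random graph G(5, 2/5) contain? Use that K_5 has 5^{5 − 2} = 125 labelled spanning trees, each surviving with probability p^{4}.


K_5 has 5^{5 − 2} = 125 labelled spanning trees.
For each such spanning tree H, let X_H = 1 if all 4 edges of H are present in G. Then P[X_H = 1] = p^{4} = (2/5)^{4} = 16/625.
Summing the indicators: E[X] = Σ_H E[X_H] = 125 · p^{4} = 125 · 16/625 = 16/5.
Numerically: E[X] ≈ 3.2.

E[X] = 125 · (2/5)^{4} = 16/5 ≈ 3.2.


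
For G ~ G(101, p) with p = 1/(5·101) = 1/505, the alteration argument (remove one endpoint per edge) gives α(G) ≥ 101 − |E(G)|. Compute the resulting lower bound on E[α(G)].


E[|E(G)|] = C(101, 2)·p = 5050 · (1/505) = 10.
E[α(G)] ≥ n − E[|E(G)|] = 101 − 10 = 91.
Numerically: ≈ 91.000.
(This is only a lower bound; the true E[α(G)] may be larger.)

E[α(G)] ≥ 91 ≈ 91.000.


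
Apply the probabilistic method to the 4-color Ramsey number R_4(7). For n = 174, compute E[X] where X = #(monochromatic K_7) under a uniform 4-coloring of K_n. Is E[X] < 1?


E[X] = C(174, 7) · 4^{1 − 21} = 847879782984 · 4^{−20} = 847879782984/1099511627776.
As a reduced fraction: E[X] = 105984972873/137438953472 ≈ 0.7711422.
Is E[X] < 1? YES.
Since E[X] < 1, there exists a 4-coloring of K_{174} with no monochromatic K_7; hence R_4(7) > 174.

E[X] = 105984972873/137438953472 ≈ 0.7711422; E[X] < 1, so R_4(7) > 174.


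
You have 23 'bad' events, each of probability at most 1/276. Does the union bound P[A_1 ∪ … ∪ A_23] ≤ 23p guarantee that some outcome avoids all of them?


Union bound: P[∪_{i=1}^{23} A_i] ≤ Σ_i P[A_i] ≤ 23·p = 23·(1/276) = 1/12.
Numerically: 1/12 ≈ 0.0833.
Is 1/12 < 1? YES.
Since P[∪ A_i] ≤ 1/12 < 1, the complement has P[∩ A_i^c] ≥ 1 − 1/12 = 11/12 > 0, so some outcome avoids every A_i.

23·p = 1/12 ≈ 0.0833; existence CERTIFIED by the union bound.


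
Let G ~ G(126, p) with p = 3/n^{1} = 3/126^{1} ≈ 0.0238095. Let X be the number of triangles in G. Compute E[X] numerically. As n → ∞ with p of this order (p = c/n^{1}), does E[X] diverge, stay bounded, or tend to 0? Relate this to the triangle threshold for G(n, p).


Number of potential triangles: C(126, 3) = 325500.
Each occurs with probability p³ ≈ (0.0238095)³ ≈ 1.34974625e-05.
By linearity: E[X] = C(126, 3)·p³ ≈ 325500 · 1.34974625e-05 ≈ 4.393424.
Here α = 1, so p = 3/n is exactly at the triangle threshold p ~ 1/n. Asymptotically E[X] → c³/6 = 3³/6 = 9/2 ≈ 4.500000, a bounded constant. In this regime the triangle count is asymptotically Poisson(c³/6).

E[X] ≈ 4.393424; in regime p = Θ(1/n^{1}) E[X] stays bounded (at the triangle threshold p ~ 1/n).


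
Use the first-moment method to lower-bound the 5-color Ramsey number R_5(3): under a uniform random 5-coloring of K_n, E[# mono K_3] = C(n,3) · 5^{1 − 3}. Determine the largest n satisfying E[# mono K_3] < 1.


We need C(n, 3) · 5^{1 − 3} < 1, i.e. C(n, 3) < 5^{3 − 1} = 25.
Check values of n near the boundary:
  n = 3: C(3, 3) = 1; 1 < 25? YES
  n = 4: C(4, 3) = 4; 4 < 25? YES
  n = 5: C(5, 3) = 10; 10 < 25? YES
  n = 6: C(6, 3) = 20; 20 < 25? YES
  n = 7: C(7, 3) = 35; 35 < 25? NO
The largest n with C(n, 3) < 25 is n = 6 (where E[X] = 4/5 ≈ 0.8000). Hence R_5(3) > 6, i.e. R_5(3) ≥ 7.

Largest n = 6; hence R_5(3) > 6.


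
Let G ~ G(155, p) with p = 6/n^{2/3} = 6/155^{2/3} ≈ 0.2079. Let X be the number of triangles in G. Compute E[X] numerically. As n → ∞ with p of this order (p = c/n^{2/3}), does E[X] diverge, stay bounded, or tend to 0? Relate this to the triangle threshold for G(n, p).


Number of potential triangles: C(155, 3) = 608685.
Each occurs with probability p³ ≈ (0.2079)³ ≈ 8.990635e-03.
By linearity: E[X] = C(155, 3)·p³ ≈ 608685 · 8.990635e-03 ≈ 5472.4645.
Since α = 2/3 < 1, p = c/n^{2/3} ≫ 1/n is above the triangle threshold p ~ 1/n. Asymptotically E[X] ~ (c³/6)·n^{3(1−α)} = (6³/6)·n^{1} → ∞; triangles are abundant w.h.p.

E[X] ≈ 5472.4645; in regime p = Θ(1/n^{2/3}) E[X] diverges (above the triangle threshold p ~ 1/n).
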